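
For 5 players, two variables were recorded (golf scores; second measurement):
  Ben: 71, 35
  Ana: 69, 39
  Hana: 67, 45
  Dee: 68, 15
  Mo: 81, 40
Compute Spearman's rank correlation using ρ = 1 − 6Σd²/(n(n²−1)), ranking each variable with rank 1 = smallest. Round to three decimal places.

Ranks of variable 1: 4, 3, 1, 2, 5
Ranks of variable 2: 2, 3, 5, 1, 4
d = r₁ − r₂: 2, 0, -4, 1, 1
d²: 4, 0, 16, 1, 1; Σd² = 22
ρ = 1 − 6·22/(5·24) = 1 − 132/120 = -0.100

-0.100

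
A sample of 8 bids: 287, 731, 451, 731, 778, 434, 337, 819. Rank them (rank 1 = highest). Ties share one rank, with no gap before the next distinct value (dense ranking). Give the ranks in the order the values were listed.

7, 3, 4, 3, 2, 5, 6, 1

Sorted (descending): 819, 778, 731, 731, 451, 434, 337, 287
The 2 values of 731 share dense rank 3.
Remaining distinct values take the next consecutive integers.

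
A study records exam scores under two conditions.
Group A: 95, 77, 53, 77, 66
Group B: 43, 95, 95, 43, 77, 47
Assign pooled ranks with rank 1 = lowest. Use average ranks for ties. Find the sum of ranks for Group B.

33

Sorted (ascending): 43, 43, 47, 53, 66, 77, 77, 77, 95, 95, 95
The 2 values of 43 occupy positions 1–2 → average rank (1+2)/2 = 1.5.
The 3 values of 77 occupy positions 6–8 → average rank 7.
The 3 values of 95 occupy positions 9–11 → average rank 10.
Group B values → pooled ranks: 43→1.5, 95→10, 95→10, 43→1.5, 77→7, 47→3
Rank sum = 1.5 + 10 + 10 + 1.5 + 7 + 3 = 33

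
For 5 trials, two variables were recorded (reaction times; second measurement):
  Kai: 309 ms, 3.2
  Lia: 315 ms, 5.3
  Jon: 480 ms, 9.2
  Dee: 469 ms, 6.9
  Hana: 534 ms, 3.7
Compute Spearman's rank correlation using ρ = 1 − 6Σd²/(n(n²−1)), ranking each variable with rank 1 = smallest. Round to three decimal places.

0.400

Ranks of variable 1: 1, 2, 4, 3, 5
Ranks of variable 2: 1, 3, 5, 4, 2
d = r₁ − r₂: 0, -1, -1, -1, 3
d²: 0, 1, 1, 1, 9; Σd² = 12
ρ = 1 − 6·12/(5·24) = 1 − 72/120 = 0.400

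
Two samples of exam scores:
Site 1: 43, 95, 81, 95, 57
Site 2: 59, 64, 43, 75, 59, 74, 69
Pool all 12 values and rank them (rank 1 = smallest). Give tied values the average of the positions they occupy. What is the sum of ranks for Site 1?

37.5

Sorted (ascending): 43, 43, 57, 59, 59, 64, 69, 74, 75, 81, 95, 95
The 2 values of 43 occupy positions 1–2 → average rank (1+2)/2 = 1.5.
The 2 values of 59 occupy positions 4–5 → average rank (4+5)/2 = 4.5.
The 2 values of 95 occupy positions 11–12 → average rank (11+12)/2 = 11.5.
Site 1 values → pooled ranks: 43→1.5, 95→11.5, 81→10, 95→11.5, 57→3
Rank sum = 1.5 + 11.5 + 10 + 11.5 + 3 = 37.5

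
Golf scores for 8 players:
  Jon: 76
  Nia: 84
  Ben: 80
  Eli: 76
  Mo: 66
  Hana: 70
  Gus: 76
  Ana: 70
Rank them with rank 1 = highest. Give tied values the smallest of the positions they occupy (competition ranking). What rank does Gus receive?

Sorted (descending): 84, 80, 76, 76, 76, 70, 70, 66
The 3 values of 76 occupy positions 3–5 → each gets rank 3.
The 2 values of 70 occupy positions 6–7 → each gets rank 6.
Gus has value 76 → rank 3.

3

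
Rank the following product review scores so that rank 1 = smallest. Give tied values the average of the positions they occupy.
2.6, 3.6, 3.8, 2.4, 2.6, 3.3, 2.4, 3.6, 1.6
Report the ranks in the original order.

Sorted (ascending): 1.6, 2.4, 2.4, 2.6, 2.6, 3.3, 3.6, 3.6, 3.8
The 2 values of 2.4 occupy positions 2–3 → average rank (2+3)/2 = 2.5.
The 2 values of 2.6 occupy positions 4–5 → average rank (4+5)/2 = 4.5.
The 2 values of 3.6 occupy positions 7–8 → average rank (7+8)/2 = 7.5.

4.5, 7.5, 9, 2.5, 4.5, 6, 2.5, 7.5, 1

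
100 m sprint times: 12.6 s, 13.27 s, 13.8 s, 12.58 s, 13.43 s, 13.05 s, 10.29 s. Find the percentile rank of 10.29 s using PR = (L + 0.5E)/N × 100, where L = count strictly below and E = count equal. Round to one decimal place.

7.1

N = 7.
Strictly below 10.29: 0. Equal to 10.29: 1.
PR = (0 + 0.5·1)/7 × 100 = 7.1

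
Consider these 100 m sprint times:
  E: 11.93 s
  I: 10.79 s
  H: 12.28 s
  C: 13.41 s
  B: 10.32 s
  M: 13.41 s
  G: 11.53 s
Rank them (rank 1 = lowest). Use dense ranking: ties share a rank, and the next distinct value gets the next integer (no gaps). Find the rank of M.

Sorted (ascending): 10.32, 10.79, 11.53, 11.93, 12.28, 13.41, 13.41
The 2 values of 13.41 share dense rank 6.
Remaining distinct values take the next consecutive integers.
M has value 13.41 s → rank 6.

6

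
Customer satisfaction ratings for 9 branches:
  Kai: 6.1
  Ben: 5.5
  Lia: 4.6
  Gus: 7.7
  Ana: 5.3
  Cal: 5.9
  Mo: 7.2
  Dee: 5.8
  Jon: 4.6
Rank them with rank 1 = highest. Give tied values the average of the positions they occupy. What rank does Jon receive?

Sorted (descending): 7.7, 7.2, 6.1, 5.9, 5.8, 5.5, 5.3, 4.6, 4.6
The 2 values of 4.6 occupy positions 8–9 → average rank (8+9)/2 = 8.5.
Jon has value 4.6 → rank 8.5.

8.5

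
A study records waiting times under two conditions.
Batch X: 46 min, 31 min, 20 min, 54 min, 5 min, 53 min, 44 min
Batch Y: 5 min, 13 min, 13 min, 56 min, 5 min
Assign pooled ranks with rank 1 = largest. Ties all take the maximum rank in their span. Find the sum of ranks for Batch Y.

Sorted (descending): 56, 54, 53, 46, 44, 31, 20, 13, 13, 5, 5, 5
The 2 values of 13 occupy positions 8–9 → each gets rank 9.
The 3 values of 5 occupy positions 10–12 → each gets rank 12.
Batch Y values → pooled ranks: 5→12, 13→9, 13→9, 56→1, 5→12
Rank sum = 12 + 9 + 9 + 1 + 12 = 43

43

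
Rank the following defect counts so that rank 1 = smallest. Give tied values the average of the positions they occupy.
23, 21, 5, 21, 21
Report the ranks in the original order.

Sorted (ascending): 5, 21, 21, 21, 23
The 3 values of 21 occupy positions 2–4 → average rank 3.

5, 3, 1, 3, 3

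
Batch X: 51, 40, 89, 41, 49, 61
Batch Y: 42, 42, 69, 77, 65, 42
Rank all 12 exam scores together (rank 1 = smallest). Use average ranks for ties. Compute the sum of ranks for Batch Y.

42

Sorted (ascending): 40, 41, 42, 42, 42, 49, 51, 61, 65, 69, 77, 89
The 3 values of 42 occupy positions 3–5 → average rank 4.
Batch Y values → pooled ranks: 42→4, 42→4, 69→10, 77→11, 65→9, 42→4
Rank sum = 4 + 4 + 10 + 11 + 9 + 4 = 42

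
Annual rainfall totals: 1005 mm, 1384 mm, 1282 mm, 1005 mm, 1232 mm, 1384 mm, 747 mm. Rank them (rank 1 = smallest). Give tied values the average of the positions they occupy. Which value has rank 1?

Sorted (ascending): 747, 1005, 1005, 1232, 1282, 1384, 1384
The 2 values of 1005 occupy positions 2–3 → average rank (2+3)/2 = 2.5.
The 2 values of 1384 occupy positions 6–7 → average rank (6+7)/2 = 6.5.
Rank 1 → value 747.

747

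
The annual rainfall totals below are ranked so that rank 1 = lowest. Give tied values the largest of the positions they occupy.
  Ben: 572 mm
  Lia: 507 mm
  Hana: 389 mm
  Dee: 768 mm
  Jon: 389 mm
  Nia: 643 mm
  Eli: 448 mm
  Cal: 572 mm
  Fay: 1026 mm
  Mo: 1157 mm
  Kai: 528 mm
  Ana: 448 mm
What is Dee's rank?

10

Sorted (ascending): 389, 389, 448, 448, 507, 528, 572, 572, 643, 768, 1026, 1157
The 2 values of 389 occupy positions 1–2 → each gets rank 2.
The 2 values of 448 occupy positions 3–4 → each gets rank 4.
The 2 values of 572 occupy positions 7–8 → each gets rank 8.
Dee has value 768 mm → rank 10.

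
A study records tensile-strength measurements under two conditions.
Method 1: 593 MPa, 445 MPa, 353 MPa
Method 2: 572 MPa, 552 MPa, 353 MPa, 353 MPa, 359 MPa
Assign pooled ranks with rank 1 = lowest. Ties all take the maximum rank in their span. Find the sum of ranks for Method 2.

Sorted (ascending): 353, 353, 353, 359, 445, 552, 572, 593
The 3 values of 353 occupy positions 1–3 → each gets rank 3.
Method 2 values → pooled ranks: 572→7, 552→6, 353→3, 353→3, 359→4
Rank sum = 7 + 6 + 3 + 3 + 4 = 23

23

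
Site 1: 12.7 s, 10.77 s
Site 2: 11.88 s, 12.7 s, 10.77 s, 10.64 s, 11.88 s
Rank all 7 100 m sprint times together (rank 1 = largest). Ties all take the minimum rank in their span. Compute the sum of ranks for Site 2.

Sorted (descending): 12.7, 12.7, 11.88, 11.88, 10.77, 10.77, 10.64
The 2 values of 12.7 occupy positions 1–2 → each gets rank 1.
The 2 values of 11.88 occupy positions 3–4 → each gets rank 3.
The 2 values of 10.77 occupy positions 5–6 → each gets rank 5.
Site 2 values → pooled ranks: 11.88→3, 12.7→1, 10.77→5, 10.64→7, 11.88→3
Rank sum = 3 + 1 + 5 + 7 + 3 = 19

19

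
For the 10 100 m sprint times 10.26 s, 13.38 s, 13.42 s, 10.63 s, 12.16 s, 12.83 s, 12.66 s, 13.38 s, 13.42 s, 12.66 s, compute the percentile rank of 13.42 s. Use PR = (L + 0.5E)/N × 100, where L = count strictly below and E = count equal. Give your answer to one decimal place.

90.0

N = 10.
Strictly below 13.42: 8. Equal to 13.42: 2.
PR = (8 + 0.5·2)/10 × 100 = 90.0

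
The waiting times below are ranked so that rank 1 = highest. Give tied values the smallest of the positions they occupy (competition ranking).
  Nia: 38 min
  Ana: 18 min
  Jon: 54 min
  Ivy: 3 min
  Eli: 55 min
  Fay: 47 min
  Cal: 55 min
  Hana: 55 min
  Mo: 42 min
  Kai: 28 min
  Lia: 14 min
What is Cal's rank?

Sorted (descending): 55, 55, 55, 54, 47, 42, 38, 28, 18, 14, 3
The 3 values of 55 occupy positions 1–3 → each gets rank 1.
Cal has value 55 min → rank 1.

1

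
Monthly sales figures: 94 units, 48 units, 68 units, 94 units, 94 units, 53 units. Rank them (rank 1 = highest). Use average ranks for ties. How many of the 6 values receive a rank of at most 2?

Sorted (descending): 94, 94, 94, 68, 53, 48
The 3 values of 94 occupy positions 1–3 → average rank 2.
Ranks ≤ 2: {2, 2, 2} → 3 values.

3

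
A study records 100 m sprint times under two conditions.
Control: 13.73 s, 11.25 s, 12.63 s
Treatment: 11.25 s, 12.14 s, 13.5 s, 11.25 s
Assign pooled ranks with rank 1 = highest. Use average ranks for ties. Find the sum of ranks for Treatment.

18

Sorted (descending): 13.73, 13.5, 12.63, 12.14, 11.25, 11.25, 11.25
The 3 values of 11.25 occupy positions 5–7 → average rank 6.
Treatment values → pooled ranks: 11.25→6, 12.14→4, 13.5→2, 11.25→6
Rank sum = 6 + 4 + 2 + 6 = 18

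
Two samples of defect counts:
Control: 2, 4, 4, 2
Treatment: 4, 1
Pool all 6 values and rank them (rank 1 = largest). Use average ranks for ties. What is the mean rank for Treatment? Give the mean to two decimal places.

4.00

Sorted (descending): 4, 4, 4, 2, 2, 1
The 3 values of 4 occupy positions 1–3 → average rank 2.
The 2 values of 2 occupy positions 4–5 → average rank (4+5)/2 = 4.5.
Treatment values → pooled ranks: 4→2, 1→6
Mean rank = (2 + 6) / 2 = 4.00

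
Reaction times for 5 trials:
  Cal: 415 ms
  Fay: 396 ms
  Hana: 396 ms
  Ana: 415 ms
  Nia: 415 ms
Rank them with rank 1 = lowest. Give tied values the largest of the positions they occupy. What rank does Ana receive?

Sorted (ascending): 396, 396, 415, 415, 415
The 2 values of 396 occupy positions 1–2 → each gets rank 2.
The 3 values of 415 occupy positions 3–5 → each gets rank 5.
Ana has value 415 ms → rank 5.

5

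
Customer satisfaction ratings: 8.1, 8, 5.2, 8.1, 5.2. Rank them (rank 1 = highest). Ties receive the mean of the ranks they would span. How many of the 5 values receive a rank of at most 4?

Sorted (descending): 8.1, 8.1, 8, 5.2, 5.2
The 2 values of 8.1 occupy positions 1–2 → average rank (1+2)/2 = 1.5.
The 2 values of 5.2 occupy positions 4–5 → average rank (4+5)/2 = 4.5.
Ranks ≤ 4: {1.5, 1.5, 3} → 3 values.

3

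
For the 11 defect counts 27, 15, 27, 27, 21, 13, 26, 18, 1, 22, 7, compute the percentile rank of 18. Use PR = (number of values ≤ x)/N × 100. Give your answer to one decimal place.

N = 11.
Strictly below 18: 4. Equal to 18: 1.
PR = 5/11 × 100 = 45.5

45.5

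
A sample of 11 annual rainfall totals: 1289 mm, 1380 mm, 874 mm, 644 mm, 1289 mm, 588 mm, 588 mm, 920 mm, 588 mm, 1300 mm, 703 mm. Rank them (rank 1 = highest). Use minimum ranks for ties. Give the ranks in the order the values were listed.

3, 1, 6, 8, 3, 9, 9, 5, 9, 2, 7

Sorted (descending): 1380, 1300, 1289, 1289, 920, 874, 703, 644, 588, 588, 588
The 2 values of 1289 occupy positions 3–4 → each gets rank 3.
The 3 values of 588 occupy positions 9–11 → each gets rank 9.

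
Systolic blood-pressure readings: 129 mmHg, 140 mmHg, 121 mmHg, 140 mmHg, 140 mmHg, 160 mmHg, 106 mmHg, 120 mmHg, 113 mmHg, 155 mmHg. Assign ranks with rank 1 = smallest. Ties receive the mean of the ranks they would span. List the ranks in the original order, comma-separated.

Sorted (ascending): 106, 113, 120, 121, 129, 140, 140, 140, 155, 160
The 3 values of 140 occupy positions 6–8 → average rank 7.

5, 7, 4, 7, 7, 10, 1, 3, 2, 9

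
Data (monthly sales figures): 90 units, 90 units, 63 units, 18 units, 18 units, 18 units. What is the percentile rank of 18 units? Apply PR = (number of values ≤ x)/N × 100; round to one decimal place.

N = 6.
Strictly below 18: 0. Equal to 18: 3.
PR = 3/6 × 100 = 50.0

50.0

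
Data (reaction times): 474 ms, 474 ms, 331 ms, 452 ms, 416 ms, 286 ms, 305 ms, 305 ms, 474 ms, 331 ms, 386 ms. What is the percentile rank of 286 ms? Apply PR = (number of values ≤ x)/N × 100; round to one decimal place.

N = 11.
Strictly below 286: 0. Equal to 286: 1.
PR = 1/11 × 100 = 9.1

9.1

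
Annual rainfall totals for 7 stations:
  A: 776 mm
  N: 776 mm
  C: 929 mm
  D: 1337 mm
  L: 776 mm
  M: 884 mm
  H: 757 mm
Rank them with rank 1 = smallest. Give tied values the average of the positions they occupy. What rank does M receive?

5

Sorted (ascending): 757, 776, 776, 776, 884, 929, 1337
The 3 values of 776 occupy positions 2–4 → average rank 3.
M has value 884 mm → rank 5.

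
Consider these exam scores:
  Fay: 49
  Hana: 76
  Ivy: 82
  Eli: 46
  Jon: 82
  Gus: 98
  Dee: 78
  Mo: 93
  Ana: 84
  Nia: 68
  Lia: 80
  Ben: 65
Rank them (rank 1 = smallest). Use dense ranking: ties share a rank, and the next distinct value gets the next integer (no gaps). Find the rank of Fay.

2

Sorted (ascending): 46, 49, 65, 68, 76, 78, 80, 82, 82, 84, 93, 98
The 2 values of 82 share dense rank 8.
Remaining distinct values take the next consecutive integers.
Fay has value 49 → rank 2.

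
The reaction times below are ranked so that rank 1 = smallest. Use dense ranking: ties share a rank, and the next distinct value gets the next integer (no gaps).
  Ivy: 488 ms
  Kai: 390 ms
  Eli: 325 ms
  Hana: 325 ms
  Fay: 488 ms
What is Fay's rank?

3

Sorted (ascending): 325, 325, 390, 488, 488
The 2 values of 325 share dense rank 1.
The 2 values of 488 share dense rank 3.
Remaining distinct values take the next consecutive integers.
Fay has value 488 ms → rank 3.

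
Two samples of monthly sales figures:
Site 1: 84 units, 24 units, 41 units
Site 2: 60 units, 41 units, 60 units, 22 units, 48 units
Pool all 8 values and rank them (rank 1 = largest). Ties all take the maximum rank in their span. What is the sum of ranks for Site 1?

Sorted (descending): 84, 60, 60, 48, 41, 41, 24, 22
The 2 values of 60 occupy positions 2–3 → each gets rank 3.
The 2 values of 41 occupy positions 5–6 → each gets rank 6.
Site 1 values → pooled ranks: 84→1, 24→7, 41→6
Rank sum = 1 + 7 + 6 = 14

14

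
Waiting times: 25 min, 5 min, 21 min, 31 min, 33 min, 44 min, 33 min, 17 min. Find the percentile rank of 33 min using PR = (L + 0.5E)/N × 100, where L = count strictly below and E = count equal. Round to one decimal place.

75.0

N = 8.
Strictly below 33: 5. Equal to 33: 2.
PR = (5 + 0.5·2)/8 × 100 = 75.0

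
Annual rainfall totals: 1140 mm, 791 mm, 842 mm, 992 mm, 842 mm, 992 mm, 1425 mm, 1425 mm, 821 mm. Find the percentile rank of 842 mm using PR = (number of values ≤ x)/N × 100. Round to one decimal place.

44.4

N = 9.
Strictly below 842: 2. Equal to 842: 2.
PR = 4/9 × 100 = 44.4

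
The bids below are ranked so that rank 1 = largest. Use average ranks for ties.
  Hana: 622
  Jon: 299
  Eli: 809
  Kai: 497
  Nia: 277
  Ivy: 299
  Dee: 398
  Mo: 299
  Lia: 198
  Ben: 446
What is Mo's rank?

Sorted (descending): 809, 622, 497, 446, 398, 299, 299, 299, 277, 198
The 3 values of 299 occupy positions 6–8 → average rank 7.
Mo has value 299 → rank 7.

7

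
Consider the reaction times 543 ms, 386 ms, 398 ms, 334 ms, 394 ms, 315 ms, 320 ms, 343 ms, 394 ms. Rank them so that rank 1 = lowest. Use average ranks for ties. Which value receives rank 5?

386

Sorted (ascending): 315, 320, 334, 343, 386, 394, 394, 398, 543
The 2 values of 394 occupy positions 6–7 → average rank (6+7)/2 = 6.5.
Rank 5 → value 386.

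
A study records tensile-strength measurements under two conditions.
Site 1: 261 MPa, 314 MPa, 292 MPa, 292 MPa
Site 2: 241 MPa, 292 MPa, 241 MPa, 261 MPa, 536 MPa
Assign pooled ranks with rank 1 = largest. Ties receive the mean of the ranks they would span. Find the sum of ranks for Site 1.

16.5

Sorted (descending): 536, 314, 292, 292, 292, 261, 261, 241, 241
The 3 values of 292 occupy positions 3–5 → average rank 4.
The 2 values of 261 occupy positions 6–7 → average rank (6+7)/2 = 6.5.
The 2 values of 241 occupy positions 8–9 → average rank (8+9)/2 = 8.5.
Site 1 values → pooled ranks: 261→6.5, 314→2, 292→4, 292→4
Rank sum = 6.5 + 2 + 4 + 4 = 16.5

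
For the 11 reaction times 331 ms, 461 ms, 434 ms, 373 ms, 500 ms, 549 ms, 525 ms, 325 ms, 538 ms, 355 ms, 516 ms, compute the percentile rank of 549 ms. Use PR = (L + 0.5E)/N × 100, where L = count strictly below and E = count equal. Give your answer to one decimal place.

N = 11.
Strictly below 549: 10. Equal to 549: 1.
PR = (10 + 0.5·1)/11 × 100 = 95.5

95.5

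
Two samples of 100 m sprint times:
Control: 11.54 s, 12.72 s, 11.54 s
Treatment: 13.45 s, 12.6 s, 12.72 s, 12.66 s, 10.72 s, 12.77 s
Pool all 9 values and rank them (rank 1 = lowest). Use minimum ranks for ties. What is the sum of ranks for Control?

Sorted (ascending): 10.72, 11.54, 11.54, 12.6, 12.66, 12.72, 12.72, 12.77, 13.45
The 2 values of 11.54 occupy positions 2–3 → each gets rank 2.
The 2 values of 12.72 occupy positions 6–7 → each gets rank 6.
Control values → pooled ranks: 11.54→2, 12.72→6, 11.54→2
Rank sum = 2 + 6 + 2 = 10

10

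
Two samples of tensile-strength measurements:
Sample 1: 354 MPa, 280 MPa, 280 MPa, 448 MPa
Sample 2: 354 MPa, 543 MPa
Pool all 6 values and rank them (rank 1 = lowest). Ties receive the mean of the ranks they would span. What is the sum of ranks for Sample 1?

11.5

Sorted (ascending): 280, 280, 354, 354, 448, 543
The 2 values of 280 occupy positions 1–2 → average rank (1+2)/2 = 1.5.
The 2 values of 354 occupy positions 3–4 → average rank (3+4)/2 = 3.5.
Sample 1 values → pooled ranks: 354→3.5, 280→1.5, 280→1.5, 448→5
Rank sum = 3.5 + 1.5 + 1.5 + 5 = 11.5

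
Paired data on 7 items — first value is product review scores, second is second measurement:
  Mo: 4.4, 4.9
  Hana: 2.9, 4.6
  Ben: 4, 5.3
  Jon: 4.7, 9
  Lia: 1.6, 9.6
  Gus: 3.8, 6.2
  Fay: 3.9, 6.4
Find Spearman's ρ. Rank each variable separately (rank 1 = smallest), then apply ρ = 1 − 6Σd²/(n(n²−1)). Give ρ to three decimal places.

Ranks of variable 1: 6, 2, 5, 7, 1, 3, 4
Ranks of variable 2: 2, 1, 3, 6, 7, 4, 5
d = r₁ − r₂: 4, 1, 2, 1, -6, -1, -1
d²: 16, 1, 4, 1, 36, 1, 1; Σd² = 60
ρ = 1 − 6·60/(7·48) = 1 − 360/336 = -0.071

-0.071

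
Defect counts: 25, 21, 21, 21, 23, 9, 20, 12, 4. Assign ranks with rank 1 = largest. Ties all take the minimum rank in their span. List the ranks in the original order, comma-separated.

1, 3, 3, 3, 2, 8, 6, 7, 9

Sorted (descending): 25, 23, 21, 21, 21, 20, 12, 9, 4
The 3 values of 21 occupy positions 3–5 → each gets rank 3.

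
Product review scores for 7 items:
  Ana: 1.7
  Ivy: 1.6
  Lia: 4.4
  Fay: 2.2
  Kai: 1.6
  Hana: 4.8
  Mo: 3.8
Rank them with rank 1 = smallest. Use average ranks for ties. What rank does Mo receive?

Sorted (ascending): 1.6, 1.6, 1.7, 2.2, 3.8, 4.4, 4.8
The 2 values of 1.6 occupy positions 1–2 → average rank (1+2)/2 = 1.5.
Mo has value 3.8 → rank 5.

5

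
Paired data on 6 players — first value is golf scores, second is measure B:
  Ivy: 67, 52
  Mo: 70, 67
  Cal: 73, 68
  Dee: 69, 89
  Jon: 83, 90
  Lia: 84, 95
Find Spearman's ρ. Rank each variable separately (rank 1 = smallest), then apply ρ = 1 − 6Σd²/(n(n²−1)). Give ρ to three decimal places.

Ranks of variable 1: 1, 3, 4, 2, 5, 6
Ranks of variable 2: 1, 2, 3, 4, 5, 6
d = r₁ − r₂: 0, 1, 1, -2, 0, 0
d²: 0, 1, 1, 4, 0, 0; Σd² = 6
ρ = 1 − 6·6/(6·35) = 1 − 36/210 = 0.829

0.829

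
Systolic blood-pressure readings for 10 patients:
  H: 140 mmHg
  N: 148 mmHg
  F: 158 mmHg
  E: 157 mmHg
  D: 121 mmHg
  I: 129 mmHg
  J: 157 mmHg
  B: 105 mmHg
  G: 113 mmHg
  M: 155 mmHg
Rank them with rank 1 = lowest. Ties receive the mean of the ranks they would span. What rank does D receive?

Sorted (ascending): 105, 113, 121, 129, 140, 148, 155, 157, 157, 158
The 2 values of 157 occupy positions 8–9 → average rank (8+9)/2 = 8.5.
D has value 121 mmHg → rank 3.

3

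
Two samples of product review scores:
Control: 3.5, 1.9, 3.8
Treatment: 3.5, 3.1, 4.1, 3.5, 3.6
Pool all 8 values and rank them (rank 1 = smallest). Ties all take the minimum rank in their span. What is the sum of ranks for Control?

Sorted (ascending): 1.9, 3.1, 3.5, 3.5, 3.5, 3.6, 3.8, 4.1
The 3 values of 3.5 occupy positions 3–5 → each gets rank 3.
Control values → pooled ranks: 3.5→3, 1.9→1, 3.8→7
Rank sum = 3 + 1 + 7 = 11

11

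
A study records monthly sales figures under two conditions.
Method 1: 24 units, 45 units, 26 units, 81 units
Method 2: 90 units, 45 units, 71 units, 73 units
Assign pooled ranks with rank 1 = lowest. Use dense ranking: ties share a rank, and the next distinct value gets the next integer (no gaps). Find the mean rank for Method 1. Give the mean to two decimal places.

Sorted (ascending): 24, 26, 45, 45, 71, 73, 81, 90
The 2 values of 45 share dense rank 3.
Remaining distinct values take the next consecutive integers.
Method 1 values → pooled ranks: 24→1, 45→3, 26→2, 81→6
Mean rank = (1 + 3 + 2 + 6) / 4 = 3.00

3.00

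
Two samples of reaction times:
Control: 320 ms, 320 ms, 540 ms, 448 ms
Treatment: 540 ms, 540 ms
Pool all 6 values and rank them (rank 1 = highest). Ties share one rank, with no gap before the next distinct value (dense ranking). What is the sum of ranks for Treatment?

2

Sorted (descending): 540, 540, 540, 448, 320, 320
The 3 values of 540 share dense rank 1.
The 2 values of 320 share dense rank 3.
Remaining distinct values take the next consecutive integers.
Treatment values → pooled ranks: 540→1, 540→1
Rank sum = 1 + 1 = 2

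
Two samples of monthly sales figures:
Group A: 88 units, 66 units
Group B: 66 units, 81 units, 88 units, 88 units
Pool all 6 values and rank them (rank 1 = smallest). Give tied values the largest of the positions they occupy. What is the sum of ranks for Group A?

8

Sorted (ascending): 66, 66, 81, 88, 88, 88
The 2 values of 66 occupy positions 1–2 → each gets rank 2.
The 3 values of 88 occupy positions 4–6 → each gets rank 6.
Group A values → pooled ranks: 88→6, 66→2
Rank sum = 6 + 2 = 8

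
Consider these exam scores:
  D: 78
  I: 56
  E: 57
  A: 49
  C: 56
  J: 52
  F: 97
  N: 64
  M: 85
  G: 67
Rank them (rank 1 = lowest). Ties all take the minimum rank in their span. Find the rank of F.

10

Sorted (ascending): 49, 52, 56, 56, 57, 64, 67, 78, 85, 97
The 2 values of 56 occupy positions 3–4 → each gets rank 3.
F has value 97 → rank 10.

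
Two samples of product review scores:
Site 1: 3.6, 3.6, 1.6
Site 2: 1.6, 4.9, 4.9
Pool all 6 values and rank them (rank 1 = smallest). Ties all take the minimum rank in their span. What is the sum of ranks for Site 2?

11

Sorted (ascending): 1.6, 1.6, 3.6, 3.6, 4.9, 4.9
The 2 values of 1.6 occupy positions 1–2 → each gets rank 1.
The 2 values of 3.6 occupy positions 3–4 → each gets rank 3.
The 2 values of 4.9 occupy positions 5–6 → each gets rank 5.
Site 2 values → pooled ranks: 1.6→1, 4.9→5, 4.9→5
Rank sum = 1 + 5 + 5 = 11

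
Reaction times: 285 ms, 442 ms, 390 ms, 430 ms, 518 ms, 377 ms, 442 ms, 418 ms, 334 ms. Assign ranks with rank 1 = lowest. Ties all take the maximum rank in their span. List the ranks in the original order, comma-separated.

1, 8, 4, 6, 9, 3, 8, 5, 2

Sorted (ascending): 285, 334, 377, 390, 418, 430, 442, 442, 518
The 2 values of 442 occupy positions 7–8 → each gets rank 8.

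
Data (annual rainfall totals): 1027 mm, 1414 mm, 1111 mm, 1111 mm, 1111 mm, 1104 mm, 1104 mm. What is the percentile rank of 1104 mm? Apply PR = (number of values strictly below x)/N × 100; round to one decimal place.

N = 7.
Strictly below 1104: 1. Equal to 1104: 2.
PR = 1/7 × 100 = 14.3

14.3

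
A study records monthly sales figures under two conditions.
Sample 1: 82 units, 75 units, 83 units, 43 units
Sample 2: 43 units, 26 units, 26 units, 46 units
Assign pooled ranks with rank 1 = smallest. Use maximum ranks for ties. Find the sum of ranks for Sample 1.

Sorted (ascending): 26, 26, 43, 43, 46, 75, 82, 83
The 2 values of 26 occupy positions 1–2 → each gets rank 2.
The 2 values of 43 occupy positions 3–4 → each gets rank 4.
Sample 1 values → pooled ranks: 82→7, 75→6, 83→8, 43→4
Rank sum = 7 + 6 + 8 + 4 = 25

25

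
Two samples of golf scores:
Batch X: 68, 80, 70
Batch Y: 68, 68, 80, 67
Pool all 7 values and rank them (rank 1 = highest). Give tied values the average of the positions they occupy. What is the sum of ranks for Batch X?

Sorted (descending): 80, 80, 70, 68, 68, 68, 67
The 2 values of 80 occupy positions 1–2 → average rank (1+2)/2 = 1.5.
The 3 values of 68 occupy positions 4–6 → average rank 5.
Batch X values → pooled ranks: 68→5, 80→1.5, 70→3
Rank sum = 5 + 1.5 + 3 = 9.5

9.5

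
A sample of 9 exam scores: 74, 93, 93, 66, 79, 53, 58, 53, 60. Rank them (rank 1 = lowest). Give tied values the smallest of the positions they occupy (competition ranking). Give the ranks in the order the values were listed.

6, 8, 8, 5, 7, 1, 3, 1, 4

Sorted (ascending): 53, 53, 58, 60, 66, 74, 79, 93, 93
The 2 values of 53 occupy positions 1–2 → each gets rank 1.
The 2 values of 93 occupy positions 8–9 → each gets rank 8.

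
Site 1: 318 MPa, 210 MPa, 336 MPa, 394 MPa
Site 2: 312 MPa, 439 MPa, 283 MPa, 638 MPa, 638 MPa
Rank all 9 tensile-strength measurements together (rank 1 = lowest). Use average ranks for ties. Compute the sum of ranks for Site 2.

Sorted (ascending): 210, 283, 312, 318, 336, 394, 439, 638, 638
The 2 values of 638 occupy positions 8–9 → average rank (8+9)/2 = 8.5.
Site 2 values → pooled ranks: 312→3, 439→7, 283→2, 638→8.5, 638→8.5
Rank sum = 3 + 7 + 2 + 8.5 + 8.5 = 29

29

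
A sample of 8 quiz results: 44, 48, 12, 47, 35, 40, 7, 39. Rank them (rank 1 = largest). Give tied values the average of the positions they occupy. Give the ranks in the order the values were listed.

Sorted (descending): 48, 47, 44, 40, 39, 35, 12, 7
No ties — each value takes its position as its rank.

3, 1, 7, 2, 6, 4, 8, 5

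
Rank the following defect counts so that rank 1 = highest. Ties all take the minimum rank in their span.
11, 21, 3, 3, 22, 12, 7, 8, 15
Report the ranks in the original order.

Sorted (descending): 22, 21, 15, 12, 11, 8, 7, 3, 3
The 2 values of 3 occupy positions 8–9 → each gets rank 8.

5, 2, 8, 8, 1, 4, 7, 6, 3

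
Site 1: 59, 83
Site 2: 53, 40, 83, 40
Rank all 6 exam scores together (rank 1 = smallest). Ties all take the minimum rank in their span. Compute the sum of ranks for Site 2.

Sorted (ascending): 40, 40, 53, 59, 83, 83
The 2 values of 40 occupy positions 1–2 → each gets rank 1.
The 2 values of 83 occupy positions 5–6 → each gets rank 5.
Site 2 values → pooled ranks: 53→3, 40→1, 83→5, 40→1
Rank sum = 3 + 1 + 5 + 1 = 10

10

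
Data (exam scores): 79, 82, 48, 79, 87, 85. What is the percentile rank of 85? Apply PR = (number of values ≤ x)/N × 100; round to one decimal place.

83.3

N = 6.
Strictly below 85: 4. Equal to 85: 1.
PR = 5/6 × 100 = 83.3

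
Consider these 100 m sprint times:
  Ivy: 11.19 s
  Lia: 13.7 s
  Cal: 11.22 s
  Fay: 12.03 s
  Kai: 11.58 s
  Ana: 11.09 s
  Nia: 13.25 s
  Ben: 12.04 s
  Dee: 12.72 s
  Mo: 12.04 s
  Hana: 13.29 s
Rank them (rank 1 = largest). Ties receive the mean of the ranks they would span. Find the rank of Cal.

9

Sorted (descending): 13.7, 13.29, 13.25, 12.72, 12.04, 12.04, 12.03, 11.58, 11.22, 11.19, 11.09
The 2 values of 12.04 occupy positions 5–6 → average rank (5+6)/2 = 5.5.
Cal has value 11.22 s → rank 9.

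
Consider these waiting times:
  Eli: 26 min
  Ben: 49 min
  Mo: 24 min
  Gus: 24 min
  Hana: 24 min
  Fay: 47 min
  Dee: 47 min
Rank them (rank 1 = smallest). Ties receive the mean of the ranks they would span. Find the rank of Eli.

Sorted (ascending): 24, 24, 24, 26, 47, 47, 49
The 3 values of 24 occupy positions 1–3 → average rank 2.
The 2 values of 47 occupy positions 5–6 → average rank (5+6)/2 = 5.5.
Eli has value 26 min → rank 4.

4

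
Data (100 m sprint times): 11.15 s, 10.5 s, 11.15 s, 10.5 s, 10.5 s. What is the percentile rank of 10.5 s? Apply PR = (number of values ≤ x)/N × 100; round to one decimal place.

60.0

N = 5.
Strictly below 10.5: 0. Equal to 10.5: 3.
PR = 3/5 × 100 = 60.0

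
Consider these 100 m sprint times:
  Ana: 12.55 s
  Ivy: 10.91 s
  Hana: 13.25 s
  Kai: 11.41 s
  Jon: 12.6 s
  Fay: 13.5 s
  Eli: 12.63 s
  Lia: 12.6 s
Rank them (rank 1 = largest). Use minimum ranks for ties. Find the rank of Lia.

4

Sorted (descending): 13.5, 13.25, 12.63, 12.6, 12.6, 12.55, 11.41, 10.91
The 2 values of 12.6 occupy positions 4–5 → each gets rank 4.
Lia has value 12.6 s → rank 4.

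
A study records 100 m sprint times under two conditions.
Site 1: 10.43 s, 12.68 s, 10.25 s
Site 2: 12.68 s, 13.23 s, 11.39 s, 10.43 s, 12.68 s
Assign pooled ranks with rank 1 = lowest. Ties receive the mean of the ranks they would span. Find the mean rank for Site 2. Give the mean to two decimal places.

Sorted (ascending): 10.25, 10.43, 10.43, 11.39, 12.68, 12.68, 12.68, 13.23
The 2 values of 10.43 occupy positions 2–3 → average rank (2+3)/2 = 2.5.
The 3 values of 12.68 occupy positions 5–7 → average rank 6.
Site 2 values → pooled ranks: 12.68→6, 13.23→8, 11.39→4, 10.43→2.5, 12.68→6
Mean rank = (6 + 8 + 4 + 2.5 + 6) / 5 = 5.30

5.30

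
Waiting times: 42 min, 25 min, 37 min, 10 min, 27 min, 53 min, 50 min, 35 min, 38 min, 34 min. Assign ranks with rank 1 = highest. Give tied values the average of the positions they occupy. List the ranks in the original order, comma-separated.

Sorted (descending): 53, 50, 42, 38, 37, 35, 34, 27, 25, 10
No ties — each value takes its position as its rank.

3, 9, 5, 10, 8, 1, 2, 6, 4, 7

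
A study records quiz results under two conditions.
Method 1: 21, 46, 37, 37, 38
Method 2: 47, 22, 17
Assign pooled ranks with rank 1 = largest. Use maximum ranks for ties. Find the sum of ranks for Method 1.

Sorted (descending): 47, 46, 38, 37, 37, 22, 21, 17
The 2 values of 37 occupy positions 4–5 → each gets rank 5.
Method 1 values → pooled ranks: 21→7, 46→2, 37→5, 37→5, 38→3
Rank sum = 7 + 2 + 5 + 5 + 3 = 22

22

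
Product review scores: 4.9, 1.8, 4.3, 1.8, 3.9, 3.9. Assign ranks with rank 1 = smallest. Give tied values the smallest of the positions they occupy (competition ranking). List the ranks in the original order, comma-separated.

6, 1, 5, 1, 3, 3

Sorted (ascending): 1.8, 1.8, 3.9, 3.9, 4.3, 4.9
The 2 values of 1.8 occupy positions 1–2 → each gets rank 1.
The 2 values of 3.9 occupy positions 3–4 → each gets rank 3.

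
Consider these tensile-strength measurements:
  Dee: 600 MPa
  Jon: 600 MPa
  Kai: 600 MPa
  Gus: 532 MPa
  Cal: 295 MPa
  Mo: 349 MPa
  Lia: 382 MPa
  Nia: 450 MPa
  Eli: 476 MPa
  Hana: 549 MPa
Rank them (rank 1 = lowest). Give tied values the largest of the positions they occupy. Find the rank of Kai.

10

Sorted (ascending): 295, 349, 382, 450, 476, 532, 549, 600, 600, 600
The 3 values of 600 occupy positions 8–10 → each gets rank 10.
Kai has value 600 MPa → rank 10.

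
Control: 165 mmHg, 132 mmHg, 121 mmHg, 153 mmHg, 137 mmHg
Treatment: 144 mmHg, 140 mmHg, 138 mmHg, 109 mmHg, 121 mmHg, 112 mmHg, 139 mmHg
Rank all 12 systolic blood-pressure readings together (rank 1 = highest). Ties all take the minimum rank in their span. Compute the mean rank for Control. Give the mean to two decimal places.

5.40

Sorted (descending): 165, 153, 144, 140, 139, 138, 137, 132, 121, 121, 112, 109
The 2 values of 121 occupy positions 9–10 → each gets rank 9.
Control values → pooled ranks: 165→1, 132→8, 121→9, 153→2, 137→7
Mean rank = (1 + 8 + 9 + 2 + 7) / 5 = 5.40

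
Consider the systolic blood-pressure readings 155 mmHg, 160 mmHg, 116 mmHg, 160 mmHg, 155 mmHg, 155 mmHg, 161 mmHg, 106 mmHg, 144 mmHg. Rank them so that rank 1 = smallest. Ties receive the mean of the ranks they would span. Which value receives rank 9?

Sorted (ascending): 106, 116, 144, 155, 155, 155, 160, 160, 161
The 3 values of 155 occupy positions 4–6 → average rank 5.
The 2 values of 160 occupy positions 7–8 → average rank (7+8)/2 = 7.5.
Rank 9 → value 161.

161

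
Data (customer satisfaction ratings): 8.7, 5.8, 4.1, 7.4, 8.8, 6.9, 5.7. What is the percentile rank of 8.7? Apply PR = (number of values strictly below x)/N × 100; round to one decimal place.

N = 7.
Strictly below 8.7: 5. Equal to 8.7: 1.
PR = 5/7 × 100 = 71.4

71.4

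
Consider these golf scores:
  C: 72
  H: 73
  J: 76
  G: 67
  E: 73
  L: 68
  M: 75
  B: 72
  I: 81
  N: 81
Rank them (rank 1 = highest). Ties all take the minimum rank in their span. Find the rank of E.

5

Sorted (descending): 81, 81, 76, 75, 73, 73, 72, 72, 68, 67
The 2 values of 81 occupy positions 1–2 → each gets rank 1.
The 2 values of 73 occupy positions 5–6 → each gets rank 5.
The 2 values of 72 occupy positions 7–8 → each gets rank 7.
E has value 73 → rank 5.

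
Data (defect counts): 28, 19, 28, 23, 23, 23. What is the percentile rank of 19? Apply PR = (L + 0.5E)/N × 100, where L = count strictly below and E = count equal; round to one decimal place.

8.3

N = 6.
Strictly below 19: 0. Equal to 19: 1.
PR = (0 + 0.5·1)/6 × 100 = 8.3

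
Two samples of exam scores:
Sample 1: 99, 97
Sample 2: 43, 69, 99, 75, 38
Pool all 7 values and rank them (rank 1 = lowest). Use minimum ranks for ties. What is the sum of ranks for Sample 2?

16

Sorted (ascending): 38, 43, 69, 75, 97, 99, 99
The 2 values of 99 occupy positions 6–7 → each gets rank 6.
Sample 2 values → pooled ranks: 43→2, 69→3, 99→6, 75→4, 38→1
Rank sum = 2 + 3 + 6 + 4 + 1 = 16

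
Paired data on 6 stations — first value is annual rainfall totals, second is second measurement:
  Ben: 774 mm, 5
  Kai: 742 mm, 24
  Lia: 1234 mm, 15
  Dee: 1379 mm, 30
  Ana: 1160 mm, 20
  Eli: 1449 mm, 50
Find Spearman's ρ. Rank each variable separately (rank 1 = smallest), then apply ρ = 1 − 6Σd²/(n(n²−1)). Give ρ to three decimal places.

0.600

Ranks of variable 1: 2, 1, 4, 5, 3, 6
Ranks of variable 2: 1, 4, 2, 5, 3, 6
d = r₁ − r₂: 1, -3, 2, 0, 0, 0
d²: 1, 9, 4, 0, 0, 0; Σd² = 14
ρ = 1 − 6·14/(6·35) = 1 − 84/210 = 0.600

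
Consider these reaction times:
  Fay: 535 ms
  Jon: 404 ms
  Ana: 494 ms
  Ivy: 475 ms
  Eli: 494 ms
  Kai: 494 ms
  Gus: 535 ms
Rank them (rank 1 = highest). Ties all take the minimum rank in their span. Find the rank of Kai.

Sorted (descending): 535, 535, 494, 494, 494, 475, 404
The 2 values of 535 occupy positions 1–2 → each gets rank 1.
The 3 values of 494 occupy positions 3–5 → each gets rank 3.
Kai has value 494 ms → rank 3.

3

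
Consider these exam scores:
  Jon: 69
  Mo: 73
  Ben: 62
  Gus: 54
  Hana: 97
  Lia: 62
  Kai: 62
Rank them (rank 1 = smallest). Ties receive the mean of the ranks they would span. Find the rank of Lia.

Sorted (ascending): 54, 62, 62, 62, 69, 73, 97
The 3 values of 62 occupy positions 2–4 → average rank 3.
Lia has value 62 → rank 3.

3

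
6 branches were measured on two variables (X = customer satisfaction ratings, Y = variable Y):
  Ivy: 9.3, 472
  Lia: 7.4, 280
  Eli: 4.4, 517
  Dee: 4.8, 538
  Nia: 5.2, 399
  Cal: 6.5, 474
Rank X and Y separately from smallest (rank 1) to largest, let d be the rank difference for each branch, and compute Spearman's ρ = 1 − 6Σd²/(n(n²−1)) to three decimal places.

Ranks of variable 1: 6, 5, 1, 2, 3, 4
Ranks of variable 2: 3, 1, 5, 6, 2, 4
d = r₁ − r₂: 3, 4, -4, -4, 1, 0
d²: 9, 16, 16, 16, 1, 0; Σd² = 58
ρ = 1 − 6·58/(6·35) = 1 − 348/210 = -0.657

-0.657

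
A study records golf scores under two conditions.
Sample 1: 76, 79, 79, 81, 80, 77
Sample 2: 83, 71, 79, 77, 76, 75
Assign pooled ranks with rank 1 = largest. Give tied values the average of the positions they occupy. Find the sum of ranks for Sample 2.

46

Sorted (descending): 83, 81, 80, 79, 79, 79, 77, 77, 76, 76, 75, 71
The 3 values of 79 occupy positions 4–6 → average rank 5.
The 2 values of 77 occupy positions 7–8 → average rank (7+8)/2 = 7.5.
The 2 values of 76 occupy positions 9–10 → average rank (9+10)/2 = 9.5.
Sample 2 values → pooled ranks: 83→1, 71→12, 79→5, 77→7.5, 76→9.5, 75→11
Rank sum = 1 + 12 + 5 + 7.5 + 9.5 + 11 = 46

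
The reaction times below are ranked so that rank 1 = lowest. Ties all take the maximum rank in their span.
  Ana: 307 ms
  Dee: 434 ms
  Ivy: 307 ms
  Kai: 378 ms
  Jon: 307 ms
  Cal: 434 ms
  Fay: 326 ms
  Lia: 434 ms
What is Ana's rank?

Sorted (ascending): 307, 307, 307, 326, 378, 434, 434, 434
The 3 values of 307 occupy positions 1–3 → each gets rank 3.
The 3 values of 434 occupy positions 6–8 → each gets rank 8.
Ana has value 307 ms → rank 3.

3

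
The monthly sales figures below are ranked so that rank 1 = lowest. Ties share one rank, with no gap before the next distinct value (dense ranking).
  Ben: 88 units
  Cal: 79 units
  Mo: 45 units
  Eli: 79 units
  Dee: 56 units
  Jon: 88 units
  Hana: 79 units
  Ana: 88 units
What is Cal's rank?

Sorted (ascending): 45, 56, 79, 79, 79, 88, 88, 88
The 3 values of 79 share dense rank 3.
The 3 values of 88 share dense rank 4.
Remaining distinct values take the next consecutive integers.
Cal has value 79 units → rank 3.

3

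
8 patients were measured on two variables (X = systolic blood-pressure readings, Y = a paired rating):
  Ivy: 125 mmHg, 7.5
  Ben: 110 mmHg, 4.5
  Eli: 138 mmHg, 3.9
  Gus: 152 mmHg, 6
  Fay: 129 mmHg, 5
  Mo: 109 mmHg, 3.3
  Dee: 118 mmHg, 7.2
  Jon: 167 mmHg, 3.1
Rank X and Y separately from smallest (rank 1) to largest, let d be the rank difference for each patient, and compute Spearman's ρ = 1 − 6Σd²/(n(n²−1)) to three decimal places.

-0.143

Ranks of variable 1: 4, 2, 6, 7, 5, 1, 3, 8
Ranks of variable 2: 8, 4, 3, 6, 5, 2, 7, 1
d = r₁ − r₂: -4, -2, 3, 1, 0, -1, -4, 7
d²: 16, 4, 9, 1, 0, 1, 16, 49; Σd² = 96
ρ = 1 − 6·96/(8·63) = 1 − 576/504 = -0.143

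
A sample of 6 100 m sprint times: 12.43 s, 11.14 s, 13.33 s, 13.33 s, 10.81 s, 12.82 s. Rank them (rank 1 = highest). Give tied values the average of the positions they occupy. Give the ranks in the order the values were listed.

4, 5, 1.5, 1.5, 6, 3

Sorted (descending): 13.33, 13.33, 12.82, 12.43, 11.14, 10.81
The 2 values of 13.33 occupy positions 1–2 → average rank (1+2)/2 = 1.5.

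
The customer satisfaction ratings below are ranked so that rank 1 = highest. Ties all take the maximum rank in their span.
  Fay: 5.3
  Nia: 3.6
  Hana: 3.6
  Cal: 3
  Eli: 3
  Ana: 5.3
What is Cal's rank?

Sorted (descending): 5.3, 5.3, 3.6, 3.6, 3, 3
The 2 values of 5.3 occupy positions 1–2 → each gets rank 2.
The 2 values of 3.6 occupy positions 3–4 → each gets rank 4.
The 2 values of 3 occupy positions 5–6 → each gets rank 6.
Cal has value 3 → rank 6.

6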